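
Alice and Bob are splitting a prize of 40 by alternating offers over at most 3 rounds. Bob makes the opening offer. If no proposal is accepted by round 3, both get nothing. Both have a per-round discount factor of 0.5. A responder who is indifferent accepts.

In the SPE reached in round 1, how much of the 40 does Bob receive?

30

By backward induction:
Round 3 (Bob proposes): rejection yields 0 for Alice; Bob offers 0 and keeps 40.
Round 2 (Alice proposes): Bob can get 40 next round, worth 0.5 × 40 = 20 now; Alice offers that and keeps 20.
Round 1 (Bob proposes): Alice can get 20 next round, worth 0.5 × 20 = 10 now, so Bob offers 10, keeping 30.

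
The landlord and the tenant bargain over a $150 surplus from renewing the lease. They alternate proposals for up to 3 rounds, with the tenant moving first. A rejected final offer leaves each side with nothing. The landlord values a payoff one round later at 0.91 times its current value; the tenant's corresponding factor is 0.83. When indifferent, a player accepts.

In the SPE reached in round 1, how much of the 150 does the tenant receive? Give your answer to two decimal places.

126.80

Round 3 (the tenant proposes): rejection yields 0 for the landlord; the tenant offers 0 and keeps 150.
Round 2 (the landlord proposes): the tenant can get 150 next round, worth 0.83 × 150 = 124.5 now. The landlord offers 124.5 and keeps 150 − 124.5 = 25.5.
Round 1 (the tenant proposes): the landlord can get 25.5 next round, worth 0.91 × 25.5 = 23.205 now, so the tenant offers 23.205, keeping 126.795.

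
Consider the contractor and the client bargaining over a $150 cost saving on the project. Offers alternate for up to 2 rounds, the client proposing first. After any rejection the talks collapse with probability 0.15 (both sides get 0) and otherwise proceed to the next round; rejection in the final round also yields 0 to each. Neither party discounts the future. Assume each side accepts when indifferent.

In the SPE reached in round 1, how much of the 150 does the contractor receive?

Round 2 (the contractor proposes): the client will accept anything ≥ 0, so the contractor offers 0 and keeps 150.
Round 1 (the client proposes): rejecting gives the contractor an expected 0.85 × 150 = 127.5, so the client offers 127.5, keeping 22.5.

127.5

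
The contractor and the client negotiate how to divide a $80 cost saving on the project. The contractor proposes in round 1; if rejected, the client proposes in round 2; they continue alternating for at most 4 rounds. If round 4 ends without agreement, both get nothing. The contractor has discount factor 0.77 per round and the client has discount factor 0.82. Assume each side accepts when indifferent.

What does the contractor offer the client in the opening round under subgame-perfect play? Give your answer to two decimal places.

56.51

Round 4 (the client proposes): the contractor will accept anything ≥ 0, so the client offers 0 and keeps 80.
Round 3 (the contractor proposes): the client can get 80 next round, worth 0.82 × 80 = 65.6 now; the contractor offers that and keeps 14.4.
Round 2 (the client proposes): the contractor can get 14.4 next round, worth 0.77 × 14.4 = 11.088 now, so the client offers 11.088, keeping 68.912.
Round 1 (the contractor proposes): the client can get 68.912 next round, worth 0.82 × 68.912 = 56.50784 now; the contractor offers that and keeps 23.49216.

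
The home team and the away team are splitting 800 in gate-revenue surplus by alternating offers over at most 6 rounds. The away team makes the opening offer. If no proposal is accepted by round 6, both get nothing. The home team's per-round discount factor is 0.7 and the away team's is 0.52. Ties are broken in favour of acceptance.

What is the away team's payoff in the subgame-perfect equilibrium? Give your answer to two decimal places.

359.16

By backward induction:
Round 6 (the home team proposes): rejection yields 0 for the away team; the home team offers 0 and keeps 800.
Round 5 (the away team proposes): the home team can get 800 next round, worth 0.7 × 800 = 560 now; the away team offers that and keeps 240.
Round 4 (the home team proposes): the away team can get 240 next round, worth 0.52 × 240 = 124.8 now, so the home team offers 124.8, keeping 675.2.
Round 3 (the away team proposes): the home team can get 675.2 next round, worth 0.7 × 675.2 = 472.64 now. The away team offers 472.64 and keeps 800 − 472.64 = 327.36.
Round 2 (the home team proposes): the away team can get 327.36 next round, worth 0.52 × 327.36 = 170.2272 now, so the home team offers 170.2272, keeping 629.7728.
Round 1 (the away team proposes): the home team can get 629.7728 next round, worth 0.7 × 629.7728 = 440.84096 now. The away team offers 440.84096 and keeps 800 − 440.84096 = 359.15904.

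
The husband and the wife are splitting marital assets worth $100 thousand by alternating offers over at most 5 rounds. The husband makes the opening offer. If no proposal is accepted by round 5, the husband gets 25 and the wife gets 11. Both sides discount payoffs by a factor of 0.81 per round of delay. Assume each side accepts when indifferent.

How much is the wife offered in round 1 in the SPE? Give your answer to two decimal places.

Round 5 (the husband proposes): the wife gets 11 if talks fail, so the husband offers 11 and keeps 89.
Round 4 (the wife proposes): the husband can get 89 next round, worth 0.81 × 89 = 72.09 now; the wife offers that and keeps 27.91.
Round 3 (the husband proposes): the wife can get 27.91 next round, worth 0.81 × 27.91 = 22.6071 now; the husband offers that and keeps 77.3929.
Round 2 (the wife proposes): the husband can get 77.3929 next round, worth 0.81 × 77.3929 = 62.688249 now; the wife offers that and keeps 37.311751.
Round 1 (the husband proposes): the wife can get 37.311751 next round, worth 0.81 × 37.311751 = 30.22251831 now, so the husband offers 30.22251831, keeping 69.77748169.

30.22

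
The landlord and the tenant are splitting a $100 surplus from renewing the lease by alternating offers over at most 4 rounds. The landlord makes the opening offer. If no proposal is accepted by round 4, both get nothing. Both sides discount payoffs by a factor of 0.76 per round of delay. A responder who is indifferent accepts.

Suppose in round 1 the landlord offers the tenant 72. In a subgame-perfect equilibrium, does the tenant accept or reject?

Accept

Round 4 (the tenant proposes): rejection yields 0 for the landlord; the tenant offers 0 and keeps 100.
Round 3 (the landlord proposes): the tenant can get 100 next round, worth 0.76 × 100 = 76 now; the landlord offers that and keeps 24.
Round 2 (the tenant proposes): the landlord can get 24 next round, worth 0.76 × 24 = 18.24 now, so the tenant offers 18.24, keeping 81.76.
So by rejecting in round 1, the tenant gets 81.76 next round, worth 0.76 × 81.76 = 62.1376 now.
Offer 72 ≥ 62.1376, so the tenant accepts.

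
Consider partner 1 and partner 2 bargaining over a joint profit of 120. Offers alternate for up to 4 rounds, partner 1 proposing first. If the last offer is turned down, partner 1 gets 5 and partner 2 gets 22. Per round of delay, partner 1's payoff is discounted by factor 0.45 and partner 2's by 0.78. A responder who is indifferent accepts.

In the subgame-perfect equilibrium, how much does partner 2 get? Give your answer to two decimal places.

82.96

Round 4 (partner 2 proposes): partner 1 gets 5 if talks fail, so partner 2 offers 5 and keeps 115.
Round 3 (partner 1 proposes): partner 2 can get 115 next round, worth 0.78 × 115 = 89.7 now; partner 1 offers that and keeps 30.3.
Round 2 (partner 2 proposes): partner 1 can get 30.3 next round, worth 0.45 × 30.3 = 13.635 now, so partner 2 offers 13.635, keeping 106.365.
Round 1 (partner 1 proposes): partner 2 can get 106.365 next round, worth 0.78 × 106.365 = 82.9647 now. Partner 1 offers 82.9647 and keeps 120 − 82.9647 = 37.0353.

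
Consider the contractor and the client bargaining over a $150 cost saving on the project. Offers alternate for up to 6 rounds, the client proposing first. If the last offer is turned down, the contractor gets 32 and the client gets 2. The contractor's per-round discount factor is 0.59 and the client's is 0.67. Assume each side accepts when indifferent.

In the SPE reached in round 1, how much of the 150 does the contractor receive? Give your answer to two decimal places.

54.39

Round 6 (the contractor proposes): the client gets 2 if talks fail, so the contractor offers 2 and keeps 148.
Round 5 (the client proposes): the contractor can get 148 next round, worth 0.59 × 148 = 87.32 now, so the client offers 87.32, keeping 62.68.
Round 4 (the contractor proposes): the client can get 62.68 next round, worth 0.67 × 62.68 = 41.9956 now; the contractor offers that and keeps 108.0044.
Round 3 (the client proposes): the contractor can get 108.0044 next round, worth 0.59 × 108.0044 = 63.722596 now, so the client offers 63.722596, keeping 86.277404.
Round 2 (the contractor proposes): the client can get 86.277404 next round, worth 0.67 × 86.277404 = 57.80586068 now; the contractor offers that and keeps 92.19413932.
Round 1 (the client proposes): the contractor can get 92.19413932 next round, worth 0.59 × 92.19413932 = 54.3945421988 now, so the client offers 54.3945421988, keeping 95.6054578012.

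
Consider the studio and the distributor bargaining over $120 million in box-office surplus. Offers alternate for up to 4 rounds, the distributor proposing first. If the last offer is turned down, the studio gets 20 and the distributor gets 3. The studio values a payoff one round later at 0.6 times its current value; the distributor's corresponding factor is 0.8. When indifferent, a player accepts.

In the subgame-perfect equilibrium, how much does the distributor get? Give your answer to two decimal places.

By backward induction:
Round 4 (the studio proposes): the distributor gets 3 if talks fail, so the studio offers 3 and keeps 117.
Round 3 (the distributor proposes): the studio can get 117 next round, worth 0.6 × 117 = 70.2 now; the distributor offers that and keeps 49.8.
Round 2 (the studio proposes): the distributor can get 49.8 next round, worth 0.8 × 49.8 = 39.84 now. The studio offers 39.84 and keeps 120 − 39.84 = 80.16.
Round 1 (the distributor proposes): the studio can get 80.16 next round, worth 0.6 × 80.16 = 48.096 now, so the distributor offers 48.096, keeping 71.904.

71.90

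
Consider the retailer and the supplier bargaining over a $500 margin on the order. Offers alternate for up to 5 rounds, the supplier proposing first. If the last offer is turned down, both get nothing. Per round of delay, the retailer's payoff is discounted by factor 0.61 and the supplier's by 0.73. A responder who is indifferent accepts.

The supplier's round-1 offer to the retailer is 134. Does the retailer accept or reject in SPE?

Accept

Round 5 (the supplier proposes): rejection yields 0 for the retailer; the supplier offers 0 and keeps 500.
Round 4 (the retailer proposes): the supplier can get 500 next round, worth 0.73 × 500 = 365 now; the retailer offers that and keeps 135.
Round 3 (the supplier proposes): the retailer can get 135 next round, worth 0.61 × 135 = 82.35 now, so the supplier offers 82.35, keeping 417.65.
Round 2 (the retailer proposes): the supplier can get 417.65 next round, worth 0.73 × 417.65 = 304.8845 now; the retailer offers that and keeps 195.1155.
So by rejecting in round 1, the retailer gets 195.1155 next round, worth 0.61 × 195.1155 = 119.020455 now.
Offer 134 ≥ 119.020455, so the retailer accepts.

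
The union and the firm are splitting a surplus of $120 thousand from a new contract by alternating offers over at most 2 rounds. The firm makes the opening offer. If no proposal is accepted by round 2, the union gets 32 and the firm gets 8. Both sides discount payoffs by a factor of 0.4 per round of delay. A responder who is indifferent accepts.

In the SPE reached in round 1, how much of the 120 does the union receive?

44.8

Round 2 (the union proposes): the firm gets 8 if talks fail, so the union offers 8 and keeps 112.
Round 1 (the firm proposes): the union can get 112 next round, worth 0.4 × 112 = 44.8 now. The firm offers 44.8 and keeps 120 − 44.8 = 75.2.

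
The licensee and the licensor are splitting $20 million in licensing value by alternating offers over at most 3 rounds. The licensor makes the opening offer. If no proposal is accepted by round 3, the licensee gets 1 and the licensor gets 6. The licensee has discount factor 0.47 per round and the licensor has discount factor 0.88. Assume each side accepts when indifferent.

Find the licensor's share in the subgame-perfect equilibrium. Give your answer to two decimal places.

18.46

Round 3 (the licensor proposes): the licensee gets 1 if talks fail, so the licensor offers 1 and keeps 19.
Round 2 (the licensee proposes): the licensor can get 19 next round, worth 0.88 × 19 = 16.72 now; the licensee offers that and keeps 3.28.
Round 1 (the licensor proposes): the licensee can get 3.28 next round, worth 0.47 × 3.28 = 1.5416 now. The licensor offers 1.5416 and keeps 20 − 1.5416 = 18.4584.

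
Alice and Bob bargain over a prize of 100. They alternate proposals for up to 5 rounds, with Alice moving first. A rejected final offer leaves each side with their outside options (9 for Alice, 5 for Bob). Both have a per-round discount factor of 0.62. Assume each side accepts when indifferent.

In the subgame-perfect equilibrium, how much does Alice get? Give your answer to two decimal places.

66.64

Round 5 (Alice proposes): Bob gets 5 if talks fail, so Alice offers 5 and keeps 95.
Round 4 (Bob proposes): Alice can get 95 next round, worth 0.62 × 95 = 58.9 now, so Bob offers 58.9, keeping 41.1.
Round 3 (Alice proposes): Bob can get 41.1 next round, worth 0.62 × 41.1 = 25.482 now; Alice offers that and keeps 74.518.
Round 2 (Bob proposes): Alice can get 74.518 next round, worth 0.62 × 74.518 = 46.20116 now. Bob offers 46.20116 and keeps 100 − 46.20116 = 53.79884.
Round 1 (Alice proposes): Bob can get 53.79884 next round, worth 0.62 × 53.79884 = 33.3552808 now. Alice offers 33.3552808 and keeps 100 − 33.3552808 = 66.6447192.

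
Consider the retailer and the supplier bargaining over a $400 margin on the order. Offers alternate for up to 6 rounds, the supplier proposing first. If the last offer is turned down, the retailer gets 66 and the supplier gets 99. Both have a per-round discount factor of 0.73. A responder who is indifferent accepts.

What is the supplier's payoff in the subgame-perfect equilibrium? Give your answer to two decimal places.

216.75

Round 6 (the retailer proposes): the supplier gets 99 if talks fail, so the retailer offers 99 and keeps 301.
Round 5 (the supplier proposes): the retailer can get 301 next round, worth 0.73 × 301 = 219.73 now. The supplier offers 219.73 and keeps 400 − 219.73 = 180.27.
Round 4 (the retailer proposes): the supplier can get 180.27 next round, worth 0.73 × 180.27 = 131.5971 now, so the retailer offers 131.5971, keeping 268.4029.
Round 3 (the supplier proposes): the retailer can get 268.4029 next round, worth 0.73 × 268.4029 = 195.934117 now, so the supplier offers 195.934117, keeping 204.065883.
Round 2 (the retailer proposes): the supplier can get 204.065883 next round, worth 0.73 × 204.065883 = 148.96809459 now, so the retailer offers 148.96809459, keeping 251.03190541.
Round 1 (the supplier proposes): the retailer can get 251.03190541 next round, worth 0.73 × 251.03190541 = 183.2532909493 now; the supplier offers that and keeps 216.7467090507.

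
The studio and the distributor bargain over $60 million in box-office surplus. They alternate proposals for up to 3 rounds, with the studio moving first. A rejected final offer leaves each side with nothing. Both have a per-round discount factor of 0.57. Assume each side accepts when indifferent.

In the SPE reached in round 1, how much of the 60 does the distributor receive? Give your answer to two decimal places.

14.71

Work backward from the last round.
Round 3 (the studio proposes): the distributor will accept anything ≥ 0, so the studio offers 0 and keeps 60.
Round 2 (the distributor proposes): the studio can get 60 next round, worth 0.57 × 60 = 34.2 now, so the distributor offers 34.2, keeping 25.8.
Round 1 (the studio proposes): the distributor can get 25.8 next round, worth 0.57 × 25.8 = 14.706 now, so the studio offers 14.706, keeping 45.294.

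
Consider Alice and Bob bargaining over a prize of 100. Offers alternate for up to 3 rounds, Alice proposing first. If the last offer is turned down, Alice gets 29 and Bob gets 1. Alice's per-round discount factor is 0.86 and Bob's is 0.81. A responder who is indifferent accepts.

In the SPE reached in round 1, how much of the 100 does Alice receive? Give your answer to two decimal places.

Round 3 (Alice proposes): Bob gets 1 if talks fail, so Alice offers 1 and keeps 99.
Round 2 (Bob proposes): Alice can get 99 next round, worth 0.86 × 99 = 85.14 now. Bob offers 85.14 and keeps 100 − 85.14 = 14.86.
Round 1 (Alice proposes): Bob can get 14.86 next round, worth 0.81 × 14.86 = 12.0366 now. Alice offers 12.0366 and keeps 100 − 12.0366 = 87.9634.

87.96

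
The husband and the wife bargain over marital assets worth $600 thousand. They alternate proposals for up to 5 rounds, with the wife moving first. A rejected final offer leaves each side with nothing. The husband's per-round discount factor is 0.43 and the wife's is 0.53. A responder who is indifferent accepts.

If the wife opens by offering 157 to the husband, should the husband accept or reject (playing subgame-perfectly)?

Work out the husband's continuation value if the offer is rejected.
Round 5 (the wife proposes): the husband will accept anything ≥ 0, so the wife offers 0 and keeps 600.
Round 4 (the husband proposes): the wife can get 600 next round, worth 0.53 × 600 = 318 now, so the husband offers 318, keeping 282.
Round 3 (the wife proposes): the husband can get 282 next round, worth 0.43 × 282 = 121.26 now. The wife offers 121.26 and keeps 600 − 121.26 = 478.74.
Round 2 (the husband proposes): the wife can get 478.74 next round, worth 0.53 × 478.74 = 253.7322 now, so the husband offers 253.7322, keeping 346.2678.
So by rejecting in round 1, the husband gets 346.2678 next round, worth 0.43 × 346.2678 = 148.895154 now.
Offer 157 ≥ 148.895154, so the husband accepts.

Accept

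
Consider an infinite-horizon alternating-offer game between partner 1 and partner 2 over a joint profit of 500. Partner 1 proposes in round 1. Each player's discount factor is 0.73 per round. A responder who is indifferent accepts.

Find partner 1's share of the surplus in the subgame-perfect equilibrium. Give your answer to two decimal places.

When partner 1 proposes, partner 2 accepts any offer worth at least 0.73 times what partner 2 would get by proposing next round; and vice versa.
This gives x = 500 − 0.73y and y = 500 − 0.73x, where x and y are each side's share when it proposes.
Hence (1 − 0.73·0.73)x = 500(1 − 0.73), i.e. 0.4671·x = 135.
x ≈ 289.0173; partner 2's share is 500 − x ≈ 210.9827.

289.02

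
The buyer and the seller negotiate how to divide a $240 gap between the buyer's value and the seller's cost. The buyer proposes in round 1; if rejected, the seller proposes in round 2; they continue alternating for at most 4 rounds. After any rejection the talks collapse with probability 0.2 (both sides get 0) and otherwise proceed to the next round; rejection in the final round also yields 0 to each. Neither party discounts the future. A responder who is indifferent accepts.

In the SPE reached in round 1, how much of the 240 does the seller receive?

Round 4 (the seller proposes): rejection yields 0 for the buyer; the seller offers 0 and keeps 240.
Round 3 (the buyer proposes): rejecting gives the seller an expected 0.8 × 240 = 192; the buyer offers that and keeps 48.
Round 2 (the seller proposes): rejecting gives the buyer an expected 0.8 × 48 = 38.4; the seller offers that and keeps 201.6.
Round 1 (the buyer proposes): rejecting gives the seller an expected 0.8 × 201.6 = 161.28; the buyer offers that and keeps 78.72.

161.28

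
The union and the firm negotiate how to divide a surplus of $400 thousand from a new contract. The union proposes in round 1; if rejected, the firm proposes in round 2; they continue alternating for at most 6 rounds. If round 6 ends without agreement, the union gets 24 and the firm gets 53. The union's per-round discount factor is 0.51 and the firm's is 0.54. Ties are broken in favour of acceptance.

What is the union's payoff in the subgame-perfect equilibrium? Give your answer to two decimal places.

249.61

By backward induction:
Round 6 (the firm proposes): the union gets 24 if talks fail, so the firm offers 24 and keeps 376.
Round 5 (the union proposes): the firm can get 376 next round, worth 0.54 × 376 = 203.04 now. The union offers 203.04 and keeps 400 − 203.04 = 196.96.
Round 4 (the firm proposes): the union can get 196.96 next round, worth 0.51 × 196.96 = 100.4496 now; the firm offers that and keeps 299.5504.
Round 3 (the union proposes): the firm can get 299.5504 next round, worth 0.54 × 299.5504 = 161.757216 now. The union offers 161.757216 and keeps 400 − 161.757216 = 238.242784.
Round 2 (the firm proposes): the union can get 238.242784 next round, worth 0.51 × 238.242784 = 121.50381984 now, so the firm offers 121.50381984, keeping 278.49618016.
Round 1 (the union proposes): the firm can get 278.49618016 next round, worth 0.54 × 278.49618016 = 150.3879372864 now; the union offers that and keeps 249.6120627136.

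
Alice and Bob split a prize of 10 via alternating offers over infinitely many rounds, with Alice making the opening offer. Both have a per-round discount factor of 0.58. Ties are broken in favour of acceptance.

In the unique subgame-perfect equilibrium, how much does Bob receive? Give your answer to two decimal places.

3.67

When Alice proposes, Bob accepts any offer worth at least 0.58 times what Bob would get by proposing next round; and vice versa.
This gives x = 10 − 0.58y and y = 10 − 0.58x, where x and y are each side's share when it proposes.
Hence (1 − 0.58·0.58)x = 10(1 − 0.58), i.e. 0.6636·x = 4.2.
x ≈ 6.3291; Bob's share is 10 − x ≈ 3.6709.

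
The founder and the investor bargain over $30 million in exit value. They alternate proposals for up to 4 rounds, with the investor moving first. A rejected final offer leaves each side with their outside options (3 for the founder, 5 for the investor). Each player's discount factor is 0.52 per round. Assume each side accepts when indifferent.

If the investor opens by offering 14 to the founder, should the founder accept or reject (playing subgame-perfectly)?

Round 4 (the founder proposes): the investor gets 5 if talks fail, so the founder offers 5 and keeps 25.
Round 3 (the investor proposes): the founder can get 25 next round, worth 0.52 × 25 = 13 now; the investor offers that and keeps 17.
Round 2 (the founder proposes): the investor can get 17 next round, worth 0.52 × 17 = 8.84 now. The founder offers 8.84 and keeps 30 − 8.84 = 21.16.
So by rejecting in round 1, the founder gets 21.16 next round, worth 0.52 × 21.16 = 11.0032 now.
Offer 14 ≥ 11.0032, so the founder accepts.

Accept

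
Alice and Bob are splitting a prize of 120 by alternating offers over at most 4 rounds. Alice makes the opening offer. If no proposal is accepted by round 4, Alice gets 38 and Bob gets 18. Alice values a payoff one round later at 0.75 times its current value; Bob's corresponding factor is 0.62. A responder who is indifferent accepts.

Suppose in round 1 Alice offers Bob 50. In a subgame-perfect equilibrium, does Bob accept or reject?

Round 4 (Bob proposes): Alice gets 38 if talks fail, so Bob offers 38 and keeps 82.
Round 3 (Alice proposes): Bob can get 82 next round, worth 0.62 × 82 = 50.84 now. Alice offers 50.84 and keeps 120 − 50.84 = 69.16.
Round 2 (Bob proposes): Alice can get 69.16 next round, worth 0.75 × 69.16 = 51.87 now; Bob offers that and keeps 68.13.
So by rejecting in round 1, Bob gets 68.13 next round, worth 0.62 × 68.13 = 42.2406 now.
Offer 50 ≥ 42.2406, so Bob accepts.

Accept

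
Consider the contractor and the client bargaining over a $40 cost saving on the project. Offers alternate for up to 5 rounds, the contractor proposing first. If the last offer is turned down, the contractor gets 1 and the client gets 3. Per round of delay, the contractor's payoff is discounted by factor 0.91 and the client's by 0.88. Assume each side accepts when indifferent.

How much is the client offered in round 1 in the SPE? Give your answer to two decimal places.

Round 5 (the contractor proposes): the client gets 3 if talks fail, so the contractor offers 3 and keeps 37.
Round 4 (the client proposes): the contractor can get 37 next round, worth 0.91 × 37 = 33.67 now, so the client offers 33.67, keeping 6.33.
Round 3 (the contractor proposes): the client can get 6.33 next round, worth 0.88 × 6.33 = 5.5704 now; the contractor offers that and keeps 34.4296.
Round 2 (the client proposes): the contractor can get 34.4296 next round, worth 0.91 × 34.4296 = 31.330936 now, so the client offers 31.330936, keeping 8.669064.
Round 1 (the contractor proposes): the client can get 8.669064 next round, worth 0.88 × 8.669064 = 7.62877632 now; the contractor offers that and keeps 32.37122368.

7.63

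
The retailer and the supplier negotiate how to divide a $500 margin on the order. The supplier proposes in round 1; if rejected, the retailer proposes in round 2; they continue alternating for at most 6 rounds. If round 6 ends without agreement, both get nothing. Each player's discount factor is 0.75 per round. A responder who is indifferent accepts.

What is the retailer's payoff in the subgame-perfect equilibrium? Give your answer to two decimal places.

By backward induction:
Round 6 (the retailer proposes): the supplier will accept anything ≥ 0, so the retailer offers 0 and keeps 500.
Round 5 (the supplier proposes): the retailer can get 500 next round, worth 0.75 × 500 = 375 now, so the supplier offers 375, keeping 125.
Round 4 (the retailer proposes): the supplier can get 125 next round, worth 0.75 × 125 = 93.75 now, so the retailer offers 93.75, keeping 406.25.
Round 3 (the supplier proposes): the retailer can get 406.25 next round, worth 0.75 × 406.25 = 304.6875 now. The supplier offers 304.6875 and keeps 500 − 304.6875 = 195.3125.
Round 2 (the retailer proposes): the supplier can get 195.3125 next round, worth 0.75 × 195.3125 = 146.484375 now, so the retailer offers 146.484375, keeping 353.515625.
Round 1 (the supplier proposes): the retailer can get 353.515625 next round, worth 0.75 × 353.515625 = 265.13671875 now; the supplier offers that and keeps 234.86328125.

265.14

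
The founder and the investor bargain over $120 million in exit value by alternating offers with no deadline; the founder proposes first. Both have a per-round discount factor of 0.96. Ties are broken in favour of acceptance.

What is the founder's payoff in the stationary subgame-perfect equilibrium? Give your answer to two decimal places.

61.22

When the founder proposes, the investor accepts any offer worth at least 0.96 times what the investor would get by proposing next round; and vice versa.
This gives x = 120 − 0.96y and y = 120 − 0.96x, where x and y are each side's share when it proposes.
Hence (1 − 0.96·0.96)x = 120(1 − 0.96), i.e. 0.0784·x = 4.8.
x ≈ 61.2245; the investor's share is 120 − x ≈ 58.7755.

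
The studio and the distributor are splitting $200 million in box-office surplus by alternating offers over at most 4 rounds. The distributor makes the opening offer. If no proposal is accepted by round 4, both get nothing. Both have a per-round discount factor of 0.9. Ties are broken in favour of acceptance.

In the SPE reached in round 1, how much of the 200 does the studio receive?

163.8

Round 4 (the studio proposes): rejection yields 0 for the distributor; the studio offers 0 and keeps 200.
Round 3 (the distributor proposes): the studio can get 200 next round, worth 0.9 × 200 = 180 now. The distributor offers 180 and keeps 200 − 180 = 20.
Round 2 (the studio proposes): the distributor can get 20 next round, worth 0.9 × 20 = 18 now, so the studio offers 18, keeping 182.
Round 1 (the distributor proposes): the studio can get 182 next round, worth 0.9 × 182 = 163.8 now. The distributor offers 163.8 and keeps 200 − 163.8 = 36.2.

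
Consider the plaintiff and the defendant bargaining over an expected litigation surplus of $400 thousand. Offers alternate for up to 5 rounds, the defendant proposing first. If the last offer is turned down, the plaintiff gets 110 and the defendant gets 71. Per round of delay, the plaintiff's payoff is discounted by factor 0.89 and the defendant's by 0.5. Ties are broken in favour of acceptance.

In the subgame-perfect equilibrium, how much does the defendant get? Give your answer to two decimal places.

Round 5 (the defendant proposes): the plaintiff gets 110 if talks fail, so the defendant offers 110 and keeps 290.
Round 4 (the plaintiff proposes): the defendant can get 290 next round, worth 0.5 × 290 = 145 now; the plaintiff offers that and keeps 255.
Round 3 (the defendant proposes): the plaintiff can get 255 next round, worth 0.89 × 255 = 226.95 now. The defendant offers 226.95 and keeps 400 − 226.95 = 173.05.
Round 2 (the plaintiff proposes): the defendant can get 173.05 next round, worth 0.5 × 173.05 = 86.525 now; the plaintiff offers that and keeps 313.475.
Round 1 (the defendant proposes): the plaintiff can get 313.475 next round, worth 0.89 × 313.475 = 278.99275 now. The defendant offers 278.99275 and keeps 400 − 278.99275 = 121.00725.

121.01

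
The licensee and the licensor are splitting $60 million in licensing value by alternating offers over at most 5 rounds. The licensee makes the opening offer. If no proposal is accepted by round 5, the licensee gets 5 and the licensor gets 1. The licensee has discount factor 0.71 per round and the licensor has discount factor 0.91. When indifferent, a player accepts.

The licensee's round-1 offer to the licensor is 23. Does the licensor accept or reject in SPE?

Round 5 (the licensee proposes): the licensor gets 1 if talks fail, so the licensee offers 1 and keeps 59.
Round 4 (the licensor proposes): the licensee can get 59 next round, worth 0.71 × 59 = 41.89 now. The licensor offers 41.89 and keeps 60 − 41.89 = 18.11.
Round 3 (the licensee proposes): the licensor can get 18.11 next round, worth 0.91 × 18.11 = 16.4801 now. The licensee offers 16.4801 and keeps 60 − 16.4801 = 43.5199.
Round 2 (the licensor proposes): the licensee can get 43.5199 next round, worth 0.71 × 43.5199 = 30.899129 now, so the licensor offers 30.899129, keeping 29.100871.
So by rejecting in round 1, the licensor gets 29.100871 next round, worth 0.91 × 29.100871 = 26.48179261 now.
Offer 23 < 26.48179261, so the licensor rejects.

Reject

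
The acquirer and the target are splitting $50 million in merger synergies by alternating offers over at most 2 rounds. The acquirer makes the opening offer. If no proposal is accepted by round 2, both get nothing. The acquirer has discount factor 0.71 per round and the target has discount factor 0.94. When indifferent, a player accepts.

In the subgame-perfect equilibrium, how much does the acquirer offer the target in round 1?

Round 2 (the target proposes): the acquirer will accept anything ≥ 0, so the target offers 0 and keeps 50.
Round 1 (the acquirer proposes): the target can get 50 next round, worth 0.94 × 50 = 47 now, so the acquirer offers 47, keeping 3.

47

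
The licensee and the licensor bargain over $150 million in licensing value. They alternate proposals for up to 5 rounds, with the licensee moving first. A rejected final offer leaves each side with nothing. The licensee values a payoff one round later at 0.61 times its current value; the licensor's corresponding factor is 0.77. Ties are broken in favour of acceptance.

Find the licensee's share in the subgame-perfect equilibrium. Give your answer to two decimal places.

Round 5 (the licensee proposes): the licensor will accept anything ≥ 0, so the licensee offers 0 and keeps 150.
Round 4 (the licensor proposes): the licensee can get 150 next round, worth 0.61 × 150 = 91.5 now; the licensor offers that and keeps 58.5.
Round 3 (the licensee proposes): the licensor can get 58.5 next round, worth 0.77 × 58.5 = 45.045 now; the licensee offers that and keeps 104.955.
Round 2 (the licensor proposes): the licensee can get 104.955 next round, worth 0.61 × 104.955 = 64.02255 now, so the licensor offers 64.02255, keeping 85.97745.
Round 1 (the licensee proposes): the licensor can get 85.97745 next round, worth 0.77 × 85.97745 = 66.2026365 now, so the licensee offers 66.2026365, keeping 83.7973635.

83.80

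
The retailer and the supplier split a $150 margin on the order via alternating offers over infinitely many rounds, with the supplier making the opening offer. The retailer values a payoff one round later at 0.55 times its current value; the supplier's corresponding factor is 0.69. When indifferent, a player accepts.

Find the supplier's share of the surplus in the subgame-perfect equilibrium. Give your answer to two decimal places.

In a stationary SPE each proposer offers the other exactly their discounted continuation value.
If the supplier keeps x when proposing and the retailer keeps y when proposing, then x = 150 − 0.55y and y = 150 − 0.69x.
Solving: x = 150(1 − 0.55) / (1 − 0.69·0.55) = 67.5 / 0.6205 ≈ 108.7832.
The retailer gets 150 − 108.7832 ≈ 41.2168.

108.78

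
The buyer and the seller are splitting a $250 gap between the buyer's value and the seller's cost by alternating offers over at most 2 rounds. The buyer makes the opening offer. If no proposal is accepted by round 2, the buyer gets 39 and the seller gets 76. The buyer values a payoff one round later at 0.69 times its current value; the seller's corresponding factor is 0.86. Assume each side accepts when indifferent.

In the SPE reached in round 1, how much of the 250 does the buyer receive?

Round 2 (the seller proposes): the buyer gets 39 if talks fail, so the seller offers 39 and keeps 211.
Round 1 (the buyer proposes): the seller can get 211 next round, worth 0.86 × 211 = 181.46 now, so the buyer offers 181.46, keeping 68.54.

68.54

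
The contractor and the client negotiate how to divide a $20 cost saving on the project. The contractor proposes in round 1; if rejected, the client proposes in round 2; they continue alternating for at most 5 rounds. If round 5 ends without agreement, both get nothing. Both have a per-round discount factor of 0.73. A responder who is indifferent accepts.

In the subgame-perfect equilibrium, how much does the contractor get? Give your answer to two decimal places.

Work backward from the last round.
Round 5 (the contractor proposes): rejection yields 0 for the client; the contractor offers 0 and keeps 20.
Round 4 (the client proposes): the contractor can get 20 next round, worth 0.73 × 20 = 14.6 now; the client offers that and keeps 5.4.
Round 3 (the contractor proposes): the client can get 5.4 next round, worth 0.73 × 5.4 = 3.942 now; the contractor offers that and keeps 16.058.
Round 2 (the client proposes): the contractor can get 16.058 next round, worth 0.73 × 16.058 = 11.72234 now. The client offers 11.72234 and keeps 20 − 11.72234 = 8.27766.
Round 1 (the contractor proposes): the client can get 8.27766 next round, worth 0.73 × 8.27766 = 6.0426918 now; the contractor offers that and keeps 13.9573082.

13.96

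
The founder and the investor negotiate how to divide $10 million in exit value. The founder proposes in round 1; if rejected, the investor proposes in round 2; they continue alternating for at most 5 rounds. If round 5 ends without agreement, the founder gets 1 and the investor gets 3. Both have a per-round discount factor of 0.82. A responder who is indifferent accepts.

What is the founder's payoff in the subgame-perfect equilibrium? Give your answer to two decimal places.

6.18

By backward induction:
Round 5 (the founder proposes): the investor gets 3 if talks fail, so the founder offers 3 and keeps 7.
Round 4 (the investor proposes): the founder can get 7 next round, worth 0.82 × 7 = 5.74 now; the investor offers that and keeps 4.26.
Round 3 (the founder proposes): the investor can get 4.26 next round, worth 0.82 × 4.26 = 3.4932 now, so the founder offers 3.4932, keeping 6.5068.
Round 2 (the investor proposes): the founder can get 6.5068 next round, worth 0.82 × 6.5068 = 5.335576 now. The investor offers 5.335576 and keeps 10 − 5.335576 = 4.664424.
Round 1 (the founder proposes): the investor can get 4.664424 next round, worth 0.82 × 4.664424 = 3.82482768 now. The founder offers 3.82482768 and keeps 10 − 3.82482768 = 6.17517232.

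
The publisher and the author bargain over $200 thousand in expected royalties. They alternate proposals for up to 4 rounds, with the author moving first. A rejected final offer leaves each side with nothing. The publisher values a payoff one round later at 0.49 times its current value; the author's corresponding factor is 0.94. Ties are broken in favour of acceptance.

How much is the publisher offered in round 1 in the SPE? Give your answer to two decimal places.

Round 4 (the publisher proposes): rejection yields 0 for the author; the publisher offers 0 and keeps 200.
Round 3 (the author proposes): the publisher can get 200 next round, worth 0.49 × 200 = 98 now. The author offers 98 and keeps 200 − 98 = 102.
Round 2 (the publisher proposes): the author can get 102 next round, worth 0.94 × 102 = 95.88 now. The publisher offers 95.88 and keeps 200 − 95.88 = 104.12.
Round 1 (the author proposes): the publisher can get 104.12 next round, worth 0.49 × 104.12 = 51.0188 now. The author offers 51.0188 and keeps 200 − 51.0188 = 148.9812.

51.02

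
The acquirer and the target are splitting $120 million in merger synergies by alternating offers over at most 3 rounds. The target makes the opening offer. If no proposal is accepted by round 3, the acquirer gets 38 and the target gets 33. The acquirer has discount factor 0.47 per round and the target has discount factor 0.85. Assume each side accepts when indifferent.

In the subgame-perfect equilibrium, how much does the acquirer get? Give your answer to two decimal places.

23.64

Round 3 (the target proposes): the acquirer gets 38 if talks fail, so the target offers 38 and keeps 82.
Round 2 (the acquirer proposes): the target can get 82 next round, worth 0.85 × 82 = 69.7 now, so the acquirer offers 69.7, keeping 50.3.
Round 1 (the target proposes): the acquirer can get 50.3 next round, worth 0.47 × 50.3 = 23.641 now. The target offers 23.641 and keeps 120 − 23.641 = 96.359.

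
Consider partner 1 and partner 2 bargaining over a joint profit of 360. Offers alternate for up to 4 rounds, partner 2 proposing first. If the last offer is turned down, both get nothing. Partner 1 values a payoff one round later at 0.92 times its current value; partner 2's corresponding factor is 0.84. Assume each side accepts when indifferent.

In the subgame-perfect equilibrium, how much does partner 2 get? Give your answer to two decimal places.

51.06

Work backward from the last round.
Round 4 (partner 1 proposes): partner 2 will accept anything ≥ 0, so partner 1 offers 0 and keeps 360.
Round 3 (partner 2 proposes): partner 1 can get 360 next round, worth 0.92 × 360 = 331.2 now. Partner 2 offers 331.2 and keeps 360 − 331.2 = 28.8.
Round 2 (partner 1 proposes): partner 2 can get 28.8 next round, worth 0.84 × 28.8 = 24.192 now. Partner 1 offers 24.192 and keeps 360 − 24.192 = 335.808.
Round 1 (partner 2 proposes): partner 1 can get 335.808 next round, worth 0.92 × 335.808 = 308.94336 now; partner 2 offers that and keeps 51.05664.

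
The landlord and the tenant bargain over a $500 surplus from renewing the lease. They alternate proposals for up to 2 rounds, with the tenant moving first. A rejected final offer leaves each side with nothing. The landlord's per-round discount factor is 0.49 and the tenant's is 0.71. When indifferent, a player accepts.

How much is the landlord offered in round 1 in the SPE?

245

By backward induction:
Round 2 (the landlord proposes): the tenant will accept anything ≥ 0, so the landlord offers 0 and keeps 500.
Round 1 (the tenant proposes): the landlord can get 500 next round, worth 0.49 × 500 = 245 now, so the tenant offers 245, keeping 255.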